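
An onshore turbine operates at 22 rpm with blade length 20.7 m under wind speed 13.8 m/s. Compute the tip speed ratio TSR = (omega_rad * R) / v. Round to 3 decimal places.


Convert rotational speed to rad/s:
  omega = 22 * 2 * pi / 60 = 2.3038 rad/s
Compute tip speed:
  v_tip = omega * R = 2.3038 * 20.7 = 47.689 m/s
Tip speed ratio:
  TSR = v_tip / v_wind = 47.689 / 13.8 = 3.456

3.456


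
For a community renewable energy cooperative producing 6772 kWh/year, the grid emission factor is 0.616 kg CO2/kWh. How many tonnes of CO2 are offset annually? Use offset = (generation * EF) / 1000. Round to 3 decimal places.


CO2 offset in kg = generation * emission_factor
CO2 offset = 6772 * 0.616 = 4171.55 kg
Convert to tonnes:
  CO2 offset = 4171.55 / 1000 = 4.172 tonnes

4.172


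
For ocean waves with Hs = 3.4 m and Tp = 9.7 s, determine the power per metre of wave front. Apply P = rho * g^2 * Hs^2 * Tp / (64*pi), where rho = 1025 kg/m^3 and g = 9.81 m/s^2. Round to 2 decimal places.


Apply wave power formula:
  g^2 = 9.81^2 = 96.2361
  Hs^2 = 3.4^2 = 11.56
  Numerator = rho * g^2 * Hs^2 * Tp = 1025 * 96.2361 * 11.56 * 9.7 = 11060925.02
  Denominator = 64 * pi = 201.0619
  P = 11060925.02 / 201.0619 = 55012.53 W/m

55012.53


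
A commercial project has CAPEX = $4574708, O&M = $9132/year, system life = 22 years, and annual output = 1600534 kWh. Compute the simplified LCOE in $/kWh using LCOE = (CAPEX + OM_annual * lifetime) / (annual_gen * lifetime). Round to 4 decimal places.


Total cost = CAPEX + OM * lifetime = 4574708 + 9132 * 22 = 4574708 + 200904 = 4775612
Total generation = annual * lifetime = 1600534 * 22 = 35211748 kWh
LCOE = 4775612 / 35211748
LCOE = 0.1356 $/kWh

0.1356


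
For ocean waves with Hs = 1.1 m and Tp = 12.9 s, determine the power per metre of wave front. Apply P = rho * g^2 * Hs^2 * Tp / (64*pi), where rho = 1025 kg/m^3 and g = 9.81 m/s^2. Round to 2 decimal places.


Apply wave power formula:
  g^2 = 9.81^2 = 96.2361
  Hs^2 = 1.1^2 = 1.21
  Numerator = rho * g^2 * Hs^2 * Tp = 1025 * 96.2361 * 1.21 * 12.9 = 1539703.02
  Denominator = 64 * pi = 201.0619
  P = 1539703.02 / 201.0619 = 7657.85 W/m

7657.85


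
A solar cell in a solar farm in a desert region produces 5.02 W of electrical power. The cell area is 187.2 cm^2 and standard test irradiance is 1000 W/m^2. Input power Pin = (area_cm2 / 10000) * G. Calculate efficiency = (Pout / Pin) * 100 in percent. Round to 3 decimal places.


First compute the input power:
  Pin = area_cm2 / 10000 * G = 187.2 / 10000 * 1000 = 18.72 W
Then compute efficiency:
  Efficiency = (Pout / Pin) * 100 = (5.02 / 18.72) * 100
  Efficiency = 26.816%

26.816


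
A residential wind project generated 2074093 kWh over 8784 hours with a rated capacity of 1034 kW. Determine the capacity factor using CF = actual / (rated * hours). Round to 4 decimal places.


Capacity factor = actual output / maximum possible output
Maximum possible = rated * hours = 1034 * 8784 = 9082656 kWh
CF = 2074093 / 9082656
CF = 0.2284

0.2284


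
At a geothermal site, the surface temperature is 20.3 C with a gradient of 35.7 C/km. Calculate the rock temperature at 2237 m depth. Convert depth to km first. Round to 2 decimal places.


Convert depth to km: 2237 / 1000 = 2.237 km
Temperature increase = gradient * depth_km = 35.7 * 2.237 = 79.86 C
Temperature at depth = T_surface + delta_T = 20.3 + 79.86
T = 100.16 C

100.16


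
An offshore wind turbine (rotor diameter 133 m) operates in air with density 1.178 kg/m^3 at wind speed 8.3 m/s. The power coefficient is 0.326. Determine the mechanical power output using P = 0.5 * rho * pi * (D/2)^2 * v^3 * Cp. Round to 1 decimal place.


Step 1 -- Compute swept area:
  A = pi * (D/2)^2 = pi * (133/2)^2 = 13892.91 m^2
Step 2 -- Apply wind power equation:
  P = 0.5 * rho * A * v^3 * Cp
  v^3 = 8.3^3 = 571.787
  P = 0.5 * 1.178 * 13892.91 * 571.787 * 0.326
  P = 1525317.8 W

1525317.8


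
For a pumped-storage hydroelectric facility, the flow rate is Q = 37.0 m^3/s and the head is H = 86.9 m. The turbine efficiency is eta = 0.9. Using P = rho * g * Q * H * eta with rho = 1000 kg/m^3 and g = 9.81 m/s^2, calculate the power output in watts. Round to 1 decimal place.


Apply the hydropower formula P = rho * g * Q * H * eta
rho * g = 1000 * 9.81 = 9810.0
P = 9810.0 * 37.0 * 86.9 * 0.9
P = 28387883.7 W

28387883.7


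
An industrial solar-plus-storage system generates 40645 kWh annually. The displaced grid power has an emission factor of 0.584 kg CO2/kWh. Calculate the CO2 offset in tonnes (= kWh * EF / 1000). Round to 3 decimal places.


CO2 offset in kg = generation * emission_factor
CO2 offset = 40645 * 0.584 = 23736.68 kg
Convert to tonnes:
  CO2 offset = 23736.68 / 1000 = 23.737 tonnes

23.737


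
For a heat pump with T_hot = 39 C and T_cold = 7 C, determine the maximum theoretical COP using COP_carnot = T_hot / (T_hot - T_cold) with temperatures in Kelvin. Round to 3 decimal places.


Convert to Kelvin:
  T_hot = 39 + 273.15 = 312.15 K
  T_cold = 7 + 273.15 = 280.15 K
Apply Carnot COP formula:
  COP = T_hot_K / (T_hot_K - T_cold_K) = 312.15 / 32.0
  COP = 9.755

9.755


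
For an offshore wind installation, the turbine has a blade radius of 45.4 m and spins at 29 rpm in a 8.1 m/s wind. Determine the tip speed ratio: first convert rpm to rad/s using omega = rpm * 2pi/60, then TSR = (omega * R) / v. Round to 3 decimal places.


Convert rotational speed to rad/s:
  omega = 29 * 2 * pi / 60 = 3.0369 rad/s
Compute tip speed:
  v_tip = omega * R = 3.0369 * 45.4 = 137.874 m/s
Tip speed ratio:
  TSR = v_tip / v_wind = 137.874 / 8.1 = 17.021

17.021


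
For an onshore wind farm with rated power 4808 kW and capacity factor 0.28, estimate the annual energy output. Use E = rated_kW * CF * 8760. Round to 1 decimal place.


Annual energy = rated_kW * capacity_factor * hours_per_year
Given: P_rated = 4808 kW, CF = 0.28, hours = 8760
E = 4808 * 0.28 * 8760
E = 11793062.4 kWh

11793062.4


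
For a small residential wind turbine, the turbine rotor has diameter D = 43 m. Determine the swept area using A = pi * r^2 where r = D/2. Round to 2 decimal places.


Compute the rotor radius:
  r = D / 2 = 43 / 2 = 21.5 m
Calculate swept area:
  A = pi * r^2 = pi * 21.5^2
  A = 1452.20 m^2

1452.20


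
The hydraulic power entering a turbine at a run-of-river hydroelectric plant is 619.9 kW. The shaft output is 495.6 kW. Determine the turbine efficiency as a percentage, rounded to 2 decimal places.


Turbine efficiency = (output power / input power) * 100
eta = (495.6 / 619.9) * 100
eta = 79.95%

79.95


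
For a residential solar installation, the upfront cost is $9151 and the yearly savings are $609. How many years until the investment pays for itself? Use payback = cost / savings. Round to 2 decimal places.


Simple payback period = initial cost / annual savings
Payback = 9151 / 609
Payback = 15.03 years

15.03


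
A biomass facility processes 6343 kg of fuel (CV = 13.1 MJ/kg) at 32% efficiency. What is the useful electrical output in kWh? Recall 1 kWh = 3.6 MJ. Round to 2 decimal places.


Total energy = mass * CV = 6343 * 13.1 = 83093.3 MJ
Useful energy = total * eta = 83093.3 * 0.32 = 26589.86 MJ
Convert to kWh: 26589.86 / 3.6
Useful energy = 7386.07 kWh

7386.07


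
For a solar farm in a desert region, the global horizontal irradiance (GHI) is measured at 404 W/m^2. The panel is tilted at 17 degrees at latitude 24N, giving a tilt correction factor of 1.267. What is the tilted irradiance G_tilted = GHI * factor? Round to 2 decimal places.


Identify the given values:
  GHI = 404 W/m^2, tilt correction factor = 1.267
Apply the formula G_tilted = GHI * factor:
  G_tilted = 404 * 1.267
  G_tilted = 511.87 W/m^2

511.87


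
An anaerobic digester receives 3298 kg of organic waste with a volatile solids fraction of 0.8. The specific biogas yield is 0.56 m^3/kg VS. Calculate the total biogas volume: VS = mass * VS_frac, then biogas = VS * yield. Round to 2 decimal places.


Compute volatile solids:
  VS = mass * VS_fraction = 3298 * 0.8 = 2638.4 kg
Calculate biogas volume:
  Biogas = VS * specific_yield = 2638.4 * 0.56
  Biogas = 1477.50 m^3

1477.50


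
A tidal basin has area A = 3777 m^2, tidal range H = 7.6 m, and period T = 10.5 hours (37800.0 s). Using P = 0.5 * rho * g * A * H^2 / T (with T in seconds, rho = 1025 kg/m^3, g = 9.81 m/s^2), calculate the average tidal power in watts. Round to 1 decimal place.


Convert period to seconds: T = 10.5 * 3600 = 37800.0 s
H^2 = 7.6^2 = 57.76
P = 0.5 * rho * g * A * H^2 / T
P = 0.5 * 1025 * 9.81 * 3777 * 57.76 / 37800.0
P = 29016.5 W

29016.5


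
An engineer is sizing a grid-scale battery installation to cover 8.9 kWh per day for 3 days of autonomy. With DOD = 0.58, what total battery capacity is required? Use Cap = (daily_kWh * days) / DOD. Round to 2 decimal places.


Total energy needed = daily * days = 8.9 * 3 = 26.7 kWh
Account for depth of discharge:
  Cap = total_energy / DOD = 26.7 / 0.58
  Cap = 46.03 kWh

46.03


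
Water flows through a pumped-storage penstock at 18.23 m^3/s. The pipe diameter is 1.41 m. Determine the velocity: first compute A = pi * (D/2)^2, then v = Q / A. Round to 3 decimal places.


Compute pipe cross-sectional area:
  A = pi * (D/2)^2 = pi * (1.41/2)^2 = 1.5615 m^2
Calculate velocity:
  v = Q / A = 18.23 / 1.5615
  v = 11.675 m/s

11.675


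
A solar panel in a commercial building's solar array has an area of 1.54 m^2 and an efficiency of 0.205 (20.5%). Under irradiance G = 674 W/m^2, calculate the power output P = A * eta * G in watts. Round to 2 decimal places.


Use the solar power formula P = A * eta * G.
Given: A = 1.54 m^2, eta = 0.205, G = 674 W/m^2
P = 1.54 * 0.205 * 674
P = 212.78 W

212.78


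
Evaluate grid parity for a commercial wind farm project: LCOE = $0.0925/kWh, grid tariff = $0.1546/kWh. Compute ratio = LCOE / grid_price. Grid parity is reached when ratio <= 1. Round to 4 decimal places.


Compare LCOE to grid price:
  LCOE = $0.0925/kWh, Grid price = $0.1546/kWh
  Ratio = LCOE / grid_price = 0.0925 / 0.1546 = 0.5983
  Grid parity achieved (ratio <= 1)? yes

0.5983


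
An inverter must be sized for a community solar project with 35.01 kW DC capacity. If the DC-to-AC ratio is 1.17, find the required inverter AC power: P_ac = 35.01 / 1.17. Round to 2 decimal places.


The inverter AC capacity is determined by the DC/AC ratio.
Given: P_dc = 35.01 kW, DC/AC ratio = 1.17
P_ac = P_dc / ratio = 35.01 / 1.17
P_ac = 29.92 kW

29.92


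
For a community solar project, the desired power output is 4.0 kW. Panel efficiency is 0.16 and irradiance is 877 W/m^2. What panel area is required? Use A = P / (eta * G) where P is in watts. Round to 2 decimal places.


Convert target power to watts: P = 4.0 * 1000 = 4000.0 W
Compute denominator: eta * G = 0.16 * 877 = 140.32
Required area A = P / (eta * G) = 4000.0 / 140.32
A = 28.51 m^2

28.51


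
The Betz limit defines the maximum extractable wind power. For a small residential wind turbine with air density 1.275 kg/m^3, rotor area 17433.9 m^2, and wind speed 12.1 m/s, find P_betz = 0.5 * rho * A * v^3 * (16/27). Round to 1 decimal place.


The Betz coefficient Cp_max = 16/27 = 0.5926
v^3 = 12.1^3 = 1771.561
P_betz = 0.5 * rho * A * v^3 * Cp_max
P_betz = 0.5 * 1.275 * 17433.9 * 1771.561 * 0.5926
P_betz = 11667748.8 W

11667748.8


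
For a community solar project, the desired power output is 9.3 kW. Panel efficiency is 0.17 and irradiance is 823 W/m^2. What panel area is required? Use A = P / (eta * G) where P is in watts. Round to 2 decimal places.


Convert target power to watts: P = 9.3 * 1000 = 9300.0 W
Compute denominator: eta * G = 0.17 * 823 = 139.91
Required area A = P / (eta * G) = 9300.0 / 139.91
A = 66.47 m^2

66.47


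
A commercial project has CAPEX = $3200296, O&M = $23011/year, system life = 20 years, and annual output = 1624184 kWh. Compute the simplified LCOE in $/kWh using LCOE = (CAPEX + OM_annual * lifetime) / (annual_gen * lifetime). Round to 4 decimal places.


Total cost = CAPEX + OM * lifetime = 3200296 + 23011 * 20 = 3200296 + 460220 = 3660516
Total generation = annual * lifetime = 1624184 * 20 = 32483680 kWh
LCOE = 3660516 / 32483680
LCOE = 0.1127 $/kWh

0.1127


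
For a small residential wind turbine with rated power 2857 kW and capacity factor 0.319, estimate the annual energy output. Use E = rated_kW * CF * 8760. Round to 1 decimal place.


Annual energy = rated_kW * capacity_factor * hours_per_year
Given: P_rated = 2857 kW, CF = 0.319, hours = 8760
E = 2857 * 0.319 * 8760
E = 7983715.1 kWh

7983715.1


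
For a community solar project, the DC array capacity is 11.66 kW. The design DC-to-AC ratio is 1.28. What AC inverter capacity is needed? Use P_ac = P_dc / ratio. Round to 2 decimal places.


The inverter AC capacity is determined by the DC/AC ratio.
Given: P_dc = 11.66 kW, DC/AC ratio = 1.28
P_ac = P_dc / ratio = 11.66 / 1.28
P_ac = 9.11 kW

9.11


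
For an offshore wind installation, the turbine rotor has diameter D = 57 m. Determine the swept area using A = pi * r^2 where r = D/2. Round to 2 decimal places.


Compute the rotor radius:
  r = D / 2 = 57 / 2 = 28.5 m
Calculate swept area:
  A = pi * r^2 = pi * 28.5^2
  A = 2551.76 m^2

2551.76


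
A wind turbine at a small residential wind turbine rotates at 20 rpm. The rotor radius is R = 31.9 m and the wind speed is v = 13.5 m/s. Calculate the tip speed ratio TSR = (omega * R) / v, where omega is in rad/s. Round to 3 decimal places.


Convert rotational speed to rad/s:
  omega = 20 * 2 * pi / 60 = 2.0944 rad/s
Compute tip speed:
  v_tip = omega * R = 2.0944 * 31.9 = 66.811 m/s
Tip speed ratio:
  TSR = v_tip / v_wind = 66.811 / 13.5 = 4.949

4.949


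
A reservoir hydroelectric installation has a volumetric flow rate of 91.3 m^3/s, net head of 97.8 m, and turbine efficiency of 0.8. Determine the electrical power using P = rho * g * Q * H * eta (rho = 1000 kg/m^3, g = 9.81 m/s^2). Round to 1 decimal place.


Apply the hydropower formula P = rho * g * Q * H * eta
rho * g = 1000 * 9.81 = 9810.0
P = 9810.0 * 91.3 * 97.8 * 0.8
P = 70075890.7 W

70075890.7


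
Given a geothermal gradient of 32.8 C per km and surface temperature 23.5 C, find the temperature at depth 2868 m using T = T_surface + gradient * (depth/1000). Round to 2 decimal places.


Convert depth to km: 2868 / 1000 = 2.868 km
Temperature increase = gradient * depth_km = 32.8 * 2.868 = 94.07 C
Temperature at depth = T_surface + delta_T = 23.5 + 94.07
T = 117.57 C

117.57


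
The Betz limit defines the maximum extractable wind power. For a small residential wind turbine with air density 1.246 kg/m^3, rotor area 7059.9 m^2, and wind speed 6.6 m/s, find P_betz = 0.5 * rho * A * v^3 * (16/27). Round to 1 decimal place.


The Betz coefficient Cp_max = 16/27 = 0.5926
v^3 = 6.6^3 = 287.496
P_betz = 0.5 * rho * A * v^3 * Cp_max
P_betz = 0.5 * 1.246 * 7059.9 * 287.496 * 0.5926
P_betz = 749332.6 W

749332.6


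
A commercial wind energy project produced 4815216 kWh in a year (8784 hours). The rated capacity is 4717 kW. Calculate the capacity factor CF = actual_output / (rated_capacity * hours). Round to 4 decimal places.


Capacity factor = actual output / maximum possible output
Maximum possible = rated * hours = 4717 * 8784 = 41434128 kWh
CF = 4815216 / 41434128
CF = 0.1162

0.1162


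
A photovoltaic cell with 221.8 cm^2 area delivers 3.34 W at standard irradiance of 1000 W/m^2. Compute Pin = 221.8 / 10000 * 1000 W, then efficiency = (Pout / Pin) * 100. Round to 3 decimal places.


First compute the input power:
  Pin = area_cm2 / 10000 * G = 221.8 / 10000 * 1000 = 22.18 W
Then compute efficiency:
  Efficiency = (Pout / Pin) * 100 = (3.34 / 22.18) * 100
  Efficiency = 15.059%

15.059


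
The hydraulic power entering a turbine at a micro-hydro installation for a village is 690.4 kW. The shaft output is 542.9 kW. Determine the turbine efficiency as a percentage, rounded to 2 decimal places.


Turbine efficiency = (output power / input power) * 100
eta = (542.9 / 690.4) * 100
eta = 78.64%

78.64


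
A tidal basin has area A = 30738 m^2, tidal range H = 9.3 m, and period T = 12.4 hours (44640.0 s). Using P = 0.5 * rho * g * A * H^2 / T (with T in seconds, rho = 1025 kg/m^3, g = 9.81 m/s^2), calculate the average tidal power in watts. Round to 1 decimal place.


Convert period to seconds: T = 12.4 * 3600 = 44640.0 s
H^2 = 9.3^2 = 86.49
P = 0.5 * rho * g * A * H^2 / T
P = 0.5 * 1025 * 9.81 * 30738 * 86.49 / 44640.0
P = 299419.6 W

299419.6


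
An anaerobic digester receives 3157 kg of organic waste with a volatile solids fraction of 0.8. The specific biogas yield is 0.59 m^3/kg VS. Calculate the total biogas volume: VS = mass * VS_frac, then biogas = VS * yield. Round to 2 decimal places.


Compute volatile solids:
  VS = mass * VS_fraction = 3157 * 0.8 = 2525.6 kg
Calculate biogas volume:
  Biogas = VS * specific_yield = 2525.6 * 0.59
  Biogas = 1490.10 m^3

1490.10


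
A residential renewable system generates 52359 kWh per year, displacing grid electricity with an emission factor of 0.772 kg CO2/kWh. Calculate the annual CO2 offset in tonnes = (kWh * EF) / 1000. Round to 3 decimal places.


CO2 offset in kg = generation * emission_factor
CO2 offset = 52359 * 0.772 = 40421.15 kg
Convert to tonnes:
  CO2 offset = 40421.15 / 1000 = 40.421 tonnes

40.421


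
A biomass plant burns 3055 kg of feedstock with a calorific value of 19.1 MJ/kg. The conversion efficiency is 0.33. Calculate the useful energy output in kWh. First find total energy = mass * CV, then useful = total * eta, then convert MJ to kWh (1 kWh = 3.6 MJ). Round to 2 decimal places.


Total energy = mass * CV = 3055 * 19.1 = 58350.5 MJ
Useful energy = total * eta = 58350.5 * 0.33 = 19255.67 MJ
Convert to kWh: 19255.67 / 3.6
Useful energy = 5348.80 kWh

5348.80


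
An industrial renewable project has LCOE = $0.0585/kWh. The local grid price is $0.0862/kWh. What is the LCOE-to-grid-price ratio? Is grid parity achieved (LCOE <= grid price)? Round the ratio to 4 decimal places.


Compare LCOE to grid price:
  LCOE = $0.0585/kWh, Grid price = $0.0862/kWh
  Ratio = LCOE / grid_price = 0.0585 / 0.0862 = 0.6787
  Grid parity achieved (ratio <= 1)? yes

0.6787


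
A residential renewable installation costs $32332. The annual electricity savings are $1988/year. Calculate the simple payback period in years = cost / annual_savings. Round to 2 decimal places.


Simple payback period = initial cost / annual savings
Payback = 32332 / 1988
Payback = 16.26 years

16.26


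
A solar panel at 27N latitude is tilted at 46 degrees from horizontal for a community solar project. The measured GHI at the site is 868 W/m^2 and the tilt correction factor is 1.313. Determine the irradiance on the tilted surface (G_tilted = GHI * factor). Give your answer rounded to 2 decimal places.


Identify the given values:
  GHI = 868 W/m^2, tilt correction factor = 1.313
Apply the formula G_tilted = GHI * factor:
  G_tilted = 868 * 1.313
  G_tilted = 1139.68 W/m^2

1139.68


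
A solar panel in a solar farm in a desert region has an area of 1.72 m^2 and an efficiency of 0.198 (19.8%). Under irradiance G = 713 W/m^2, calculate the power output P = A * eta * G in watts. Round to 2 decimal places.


Use the solar power formula P = A * eta * G.
Given: A = 1.72 m^2, eta = 0.198, G = 713 W/m^2
P = 1.72 * 0.198 * 713
P = 242.82 W

242.82


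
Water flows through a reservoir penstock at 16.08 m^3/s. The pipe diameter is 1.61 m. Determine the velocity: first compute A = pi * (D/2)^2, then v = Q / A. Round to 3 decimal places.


Compute pipe cross-sectional area:
  A = pi * (D/2)^2 = pi * (1.61/2)^2 = 2.0358 m^2
Calculate velocity:
  v = Q / A = 16.08 / 2.0358
  v = 7.898 m/s

7.898


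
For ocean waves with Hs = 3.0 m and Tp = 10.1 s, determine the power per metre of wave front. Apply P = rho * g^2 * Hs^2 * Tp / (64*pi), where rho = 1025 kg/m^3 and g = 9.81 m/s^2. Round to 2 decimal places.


Apply wave power formula:
  g^2 = 9.81^2 = 96.2361
  Hs^2 = 3.0^2 = 9.0
  Numerator = rho * g^2 * Hs^2 * Tp = 1025 * 96.2361 * 9.0 * 10.1 = 8966558.03
  Denominator = 64 * pi = 201.0619
  P = 8966558.03 / 201.0619 = 44596.00 W/m

44596.00


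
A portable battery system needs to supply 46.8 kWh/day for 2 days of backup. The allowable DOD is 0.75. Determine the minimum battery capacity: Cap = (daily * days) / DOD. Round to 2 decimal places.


Total energy needed = daily * days = 46.8 * 2 = 93.6 kWh
Account for depth of discharge:
  Cap = total_energy / DOD = 93.6 / 0.75
  Cap = 124.80 kWh

124.80


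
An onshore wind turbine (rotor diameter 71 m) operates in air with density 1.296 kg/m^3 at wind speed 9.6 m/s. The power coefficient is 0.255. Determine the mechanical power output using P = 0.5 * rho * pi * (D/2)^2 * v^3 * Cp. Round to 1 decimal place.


Step 1 -- Compute swept area:
  A = pi * (D/2)^2 = pi * (71/2)^2 = 3959.19 m^2
Step 2 -- Apply wind power equation:
  P = 0.5 * rho * A * v^3 * Cp
  v^3 = 9.6^3 = 884.736
  P = 0.5 * 1.296 * 3959.19 * 884.736 * 0.255
  P = 578809.3 W

578809.3


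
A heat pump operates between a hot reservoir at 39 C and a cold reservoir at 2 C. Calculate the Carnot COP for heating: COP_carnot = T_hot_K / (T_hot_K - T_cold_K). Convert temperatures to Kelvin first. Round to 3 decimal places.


Convert to Kelvin:
  T_hot = 39 + 273.15 = 312.15 K
  T_cold = 2 + 273.15 = 275.15 K
Apply Carnot COP formula:
  COP = T_hot_K / (T_hot_K - T_cold_K) = 312.15 / 37.0
  COP = 8.436

8.436


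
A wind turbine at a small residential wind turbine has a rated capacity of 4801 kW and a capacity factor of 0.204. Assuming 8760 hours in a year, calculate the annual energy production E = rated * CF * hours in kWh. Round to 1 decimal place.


Annual energy = rated_kW * capacity_factor * hours_per_year
Given: P_rated = 4801 kW, CF = 0.204, hours = 8760
E = 4801 * 0.204 * 8760
E = 8579579.0 kWh

8579579.0


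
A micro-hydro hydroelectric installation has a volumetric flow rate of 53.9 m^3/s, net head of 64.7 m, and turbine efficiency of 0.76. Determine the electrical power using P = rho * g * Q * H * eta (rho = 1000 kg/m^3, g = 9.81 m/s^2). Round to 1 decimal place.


Apply the hydropower formula P = rho * g * Q * H * eta
rho * g = 1000 * 9.81 = 9810.0
P = 9810.0 * 53.9 * 64.7 * 0.76
P = 26000137.5 W

26000137.5


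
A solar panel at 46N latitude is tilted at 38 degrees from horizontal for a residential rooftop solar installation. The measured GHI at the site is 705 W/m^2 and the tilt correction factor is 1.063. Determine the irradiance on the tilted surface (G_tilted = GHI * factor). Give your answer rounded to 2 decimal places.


Identify the given values:
  GHI = 705 W/m^2, tilt correction factor = 1.063
Apply the formula G_tilted = GHI * factor:
  G_tilted = 705 * 1.063
  G_tilted = 749.42 W/m^2

749.42


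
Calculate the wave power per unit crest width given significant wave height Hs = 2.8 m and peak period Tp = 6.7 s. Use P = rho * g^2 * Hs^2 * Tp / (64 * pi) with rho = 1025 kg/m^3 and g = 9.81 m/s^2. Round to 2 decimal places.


Apply wave power formula:
  g^2 = 9.81^2 = 96.2361
  Hs^2 = 2.8^2 = 7.84
  Numerator = rho * g^2 * Hs^2 * Tp = 1025 * 96.2361 * 7.84 * 6.7 = 5181467.11
  Denominator = 64 * pi = 201.0619
  P = 5181467.11 / 201.0619 = 25770.50 W/m

25770.50


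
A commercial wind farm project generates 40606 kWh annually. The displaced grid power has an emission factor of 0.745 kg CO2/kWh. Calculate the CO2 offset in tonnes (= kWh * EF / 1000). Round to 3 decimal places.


CO2 offset in kg = generation * emission_factor
CO2 offset = 40606 * 0.745 = 30251.47 kg
Convert to tonnes:
  CO2 offset = 30251.47 / 1000 = 30.251 tonnes

30.251


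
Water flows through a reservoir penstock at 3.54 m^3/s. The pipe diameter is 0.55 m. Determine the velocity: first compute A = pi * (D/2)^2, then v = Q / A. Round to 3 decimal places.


Compute pipe cross-sectional area:
  A = pi * (D/2)^2 = pi * (0.55/2)^2 = 0.2376 m^2
Calculate velocity:
  v = Q / A = 3.54 / 0.2376
  v = 14.900 m/s

14.900


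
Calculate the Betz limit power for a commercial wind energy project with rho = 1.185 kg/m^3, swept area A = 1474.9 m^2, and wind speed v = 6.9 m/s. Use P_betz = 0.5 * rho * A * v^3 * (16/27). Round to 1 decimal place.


The Betz coefficient Cp_max = 16/27 = 0.5926
v^3 = 6.9^3 = 328.509
P_betz = 0.5 * rho * A * v^3 * Cp_max
P_betz = 0.5 * 1.185 * 1474.9 * 328.509 * 0.5926
P_betz = 170119.6 W

170119.6


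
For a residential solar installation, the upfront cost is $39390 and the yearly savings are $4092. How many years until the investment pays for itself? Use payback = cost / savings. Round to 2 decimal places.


Simple payback period = initial cost / annual savings
Payback = 39390 / 4092
Payback = 9.63 years

9.63


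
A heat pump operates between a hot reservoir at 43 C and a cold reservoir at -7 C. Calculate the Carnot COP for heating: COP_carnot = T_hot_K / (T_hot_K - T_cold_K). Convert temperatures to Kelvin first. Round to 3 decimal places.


Convert to Kelvin:
  T_hot = 43 + 273.15 = 316.15 K
  T_cold = -7 + 273.15 = 266.15 K
Apply Carnot COP formula:
  COP = T_hot_K / (T_hot_K - T_cold_K) = 316.15 / 50.0
  COP = 6.323

6.323


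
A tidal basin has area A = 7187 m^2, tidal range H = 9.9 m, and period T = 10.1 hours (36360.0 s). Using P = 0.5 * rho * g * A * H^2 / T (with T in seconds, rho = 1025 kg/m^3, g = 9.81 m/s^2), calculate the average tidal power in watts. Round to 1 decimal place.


Convert period to seconds: T = 10.1 * 3600 = 36360.0 s
H^2 = 9.9^2 = 98.01
P = 0.5 * rho * g * A * H^2 / T
P = 0.5 * 1025 * 9.81 * 7187 * 98.01 / 36360.0
P = 97399.6 W

97399.6


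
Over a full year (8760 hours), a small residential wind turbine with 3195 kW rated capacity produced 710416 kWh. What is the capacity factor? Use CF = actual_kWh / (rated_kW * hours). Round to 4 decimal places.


Capacity factor = actual output / maximum possible output
Maximum possible = rated * hours = 3195 * 8760 = 27988200 kWh
CF = 710416 / 27988200
CF = 0.0254

0.0254


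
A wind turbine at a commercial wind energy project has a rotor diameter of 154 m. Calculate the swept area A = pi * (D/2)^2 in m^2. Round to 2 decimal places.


Compute the rotor radius:
  r = D / 2 = 154 / 2 = 77.0 m
Calculate swept area:
  A = pi * r^2 = pi * 77.0^2
  A = 18626.50 m^2

18626.50


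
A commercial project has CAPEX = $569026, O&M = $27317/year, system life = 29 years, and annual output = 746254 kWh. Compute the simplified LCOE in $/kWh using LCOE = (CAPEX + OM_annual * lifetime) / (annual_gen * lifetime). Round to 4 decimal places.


Total cost = CAPEX + OM * lifetime = 569026 + 27317 * 29 = 569026 + 792193 = 1361219
Total generation = annual * lifetime = 746254 * 29 = 21641366 kWh
LCOE = 1361219 / 21641366
LCOE = 0.0629 $/kWh

0.0629


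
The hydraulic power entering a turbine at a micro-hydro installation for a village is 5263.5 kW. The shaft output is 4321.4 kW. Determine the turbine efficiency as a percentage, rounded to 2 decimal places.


Turbine efficiency = (output power / input power) * 100
eta = (4321.4 / 5263.5) * 100
eta = 82.10%

82.10


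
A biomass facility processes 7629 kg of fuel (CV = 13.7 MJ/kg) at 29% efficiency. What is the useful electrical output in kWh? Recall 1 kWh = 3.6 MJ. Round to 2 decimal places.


Total energy = mass * CV = 7629 * 13.7 = 104517.3 MJ
Useful energy = total * eta = 104517.3 * 0.29 = 30310.02 MJ
Convert to kWh: 30310.02 / 3.6
Useful energy = 8419.45 kWh

8419.45


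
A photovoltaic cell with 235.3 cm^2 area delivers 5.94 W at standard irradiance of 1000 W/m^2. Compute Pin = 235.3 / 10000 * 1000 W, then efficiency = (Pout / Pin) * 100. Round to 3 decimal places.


First compute the input power:
  Pin = area_cm2 / 10000 * G = 235.3 / 10000 * 1000 = 23.53 W
Then compute efficiency:
  Efficiency = (Pout / Pin) * 100 = (5.94 / 23.53) * 100
  Efficiency = 25.244%

25.244


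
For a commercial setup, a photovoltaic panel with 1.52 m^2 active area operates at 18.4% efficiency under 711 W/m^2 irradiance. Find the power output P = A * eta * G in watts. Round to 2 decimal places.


Use the solar power formula P = A * eta * G.
Given: A = 1.52 m^2, eta = 0.184, G = 711 W/m^2
P = 1.52 * 0.184 * 711
P = 198.85 W

198.85


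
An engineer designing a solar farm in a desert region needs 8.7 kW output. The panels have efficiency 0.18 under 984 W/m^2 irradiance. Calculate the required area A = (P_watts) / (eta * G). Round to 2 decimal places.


Convert target power to watts: P = 8.7 * 1000 = 8700.0 W
Compute denominator: eta * G = 0.18 * 984 = 177.12
Required area A = P / (eta * G) = 8700.0 / 177.12
A = 49.12 m^2

49.12


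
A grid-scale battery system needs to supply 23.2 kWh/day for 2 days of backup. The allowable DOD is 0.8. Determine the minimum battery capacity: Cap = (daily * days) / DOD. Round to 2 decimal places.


Total energy needed = daily * days = 23.2 * 2 = 46.4 kWh
Account for depth of discharge:
  Cap = total_energy / DOD = 46.4 / 0.8
  Cap = 58.00 kWh

58.00


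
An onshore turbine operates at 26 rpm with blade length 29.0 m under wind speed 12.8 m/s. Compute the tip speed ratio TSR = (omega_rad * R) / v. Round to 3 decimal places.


Convert rotational speed to rad/s:
  omega = 26 * 2 * pi / 60 = 2.7227 rad/s
Compute tip speed:
  v_tip = omega * R = 2.7227 * 29.0 = 78.959 m/s
Tip speed ratio:
  TSR = v_tip / v_wind = 78.959 / 12.8 = 6.169

6.169


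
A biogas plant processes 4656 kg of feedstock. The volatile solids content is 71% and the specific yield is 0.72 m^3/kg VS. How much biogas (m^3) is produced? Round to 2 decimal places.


Compute volatile solids:
  VS = mass * VS_fraction = 4656 * 0.71 = 3305.76 kg
Calculate biogas volume:
  Biogas = VS * specific_yield = 3305.76 * 0.72
  Biogas = 2380.15 m^3

2380.15


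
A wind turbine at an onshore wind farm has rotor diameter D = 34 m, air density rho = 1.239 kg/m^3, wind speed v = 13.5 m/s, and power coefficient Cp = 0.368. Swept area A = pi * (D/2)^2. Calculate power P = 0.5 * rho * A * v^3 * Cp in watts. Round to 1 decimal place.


Step 1 -- Compute swept area:
  A = pi * (D/2)^2 = pi * (34/2)^2 = 907.92 m^2
Step 2 -- Apply wind power equation:
  P = 0.5 * rho * A * v^3 * Cp
  v^3 = 13.5^3 = 2460.375
  P = 0.5 * 1.239 * 907.92 * 2460.375 * 0.368
  P = 509258.3 W

509258.3


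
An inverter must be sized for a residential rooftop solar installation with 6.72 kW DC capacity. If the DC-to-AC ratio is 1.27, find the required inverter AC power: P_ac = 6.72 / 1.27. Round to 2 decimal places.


The inverter AC capacity is determined by the DC/AC ratio.
Given: P_dc = 6.72 kW, DC/AC ratio = 1.27
P_ac = P_dc / ratio = 6.72 / 1.27
P_ac = 5.29 kW

5.29


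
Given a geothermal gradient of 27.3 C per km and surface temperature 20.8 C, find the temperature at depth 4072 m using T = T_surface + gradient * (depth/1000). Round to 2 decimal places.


Convert depth to km: 4072 / 1000 = 4.072 km
Temperature increase = gradient * depth_km = 27.3 * 4.072 = 111.17 C
Temperature at depth = T_surface + delta_T = 20.8 + 111.17
T = 131.97 C

131.97


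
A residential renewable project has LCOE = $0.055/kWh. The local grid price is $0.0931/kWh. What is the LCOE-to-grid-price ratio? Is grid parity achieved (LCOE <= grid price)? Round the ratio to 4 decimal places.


Compare LCOE to grid price:
  LCOE = $0.055/kWh, Grid price = $0.0931/kWh
  Ratio = LCOE / grid_price = 0.055 / 0.0931 = 0.5908
  Grid parity achieved (ratio <= 1)? yes

0.5908


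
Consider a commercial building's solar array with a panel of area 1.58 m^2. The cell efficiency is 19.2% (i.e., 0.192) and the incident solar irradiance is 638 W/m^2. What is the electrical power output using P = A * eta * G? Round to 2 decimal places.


Use the solar power formula P = A * eta * G.
Given: A = 1.58 m^2, eta = 0.192, G = 638 W/m^2
P = 1.58 * 0.192 * 638
P = 193.54 W

193.54


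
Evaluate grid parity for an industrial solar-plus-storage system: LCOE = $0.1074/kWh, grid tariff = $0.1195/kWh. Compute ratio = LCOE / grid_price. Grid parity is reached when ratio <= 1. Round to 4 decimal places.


Compare LCOE to grid price:
  LCOE = $0.1074/kWh, Grid price = $0.1195/kWh
  Ratio = LCOE / grid_price = 0.1074 / 0.1195 = 0.8987
  Grid parity achieved (ratio <= 1)? yes

0.8987


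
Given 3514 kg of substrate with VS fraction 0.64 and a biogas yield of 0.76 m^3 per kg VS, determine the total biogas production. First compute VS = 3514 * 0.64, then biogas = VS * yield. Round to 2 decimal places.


Compute volatile solids:
  VS = mass * VS_fraction = 3514 * 0.64 = 2248.96 kg
Calculate biogas volume:
  Biogas = VS * specific_yield = 2248.96 * 0.76
  Biogas = 1709.21 m^3

1709.21


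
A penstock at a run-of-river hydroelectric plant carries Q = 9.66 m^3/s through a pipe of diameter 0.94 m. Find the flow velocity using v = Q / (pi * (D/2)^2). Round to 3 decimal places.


Compute pipe cross-sectional area:
  A = pi * (D/2)^2 = pi * (0.94/2)^2 = 0.694 m^2
Calculate velocity:
  v = Q / A = 9.66 / 0.694
  v = 13.920 m/s

13.920


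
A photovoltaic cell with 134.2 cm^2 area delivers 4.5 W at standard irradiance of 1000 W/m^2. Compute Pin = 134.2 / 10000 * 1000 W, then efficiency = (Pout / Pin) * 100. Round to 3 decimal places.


First compute the input power:
  Pin = area_cm2 / 10000 * G = 134.2 / 10000 * 1000 = 13.42 W
Then compute efficiency:
  Efficiency = (Pout / Pin) * 100 = (4.5 / 13.42) * 100
  Efficiency = 33.532%

33.532


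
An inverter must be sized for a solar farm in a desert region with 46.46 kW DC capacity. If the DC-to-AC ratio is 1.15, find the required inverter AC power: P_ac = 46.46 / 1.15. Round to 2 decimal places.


The inverter AC capacity is determined by the DC/AC ratio.
Given: P_dc = 46.46 kW, DC/AC ratio = 1.15
P_ac = P_dc / ratio = 46.46 / 1.15
P_ac = 40.40 kW

40.40


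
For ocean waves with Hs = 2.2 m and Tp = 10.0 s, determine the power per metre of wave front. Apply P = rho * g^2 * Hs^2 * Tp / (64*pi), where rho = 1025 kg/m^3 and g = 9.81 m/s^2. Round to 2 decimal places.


Apply wave power formula:
  g^2 = 9.81^2 = 96.2361
  Hs^2 = 2.2^2 = 4.84
  Numerator = rho * g^2 * Hs^2 * Tp = 1025 * 96.2361 * 4.84 * 10.0 = 4774272.92
  Denominator = 64 * pi = 201.0619
  P = 4774272.92 / 201.0619 = 23745.29 W/m

23745.29


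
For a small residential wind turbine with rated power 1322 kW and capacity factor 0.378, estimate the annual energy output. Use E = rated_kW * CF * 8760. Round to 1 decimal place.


Annual energy = rated_kW * capacity_factor * hours_per_year
Given: P_rated = 1322 kW, CF = 0.378, hours = 8760
E = 1322 * 0.378 * 8760
E = 4377512.2 kWh

4377512.2


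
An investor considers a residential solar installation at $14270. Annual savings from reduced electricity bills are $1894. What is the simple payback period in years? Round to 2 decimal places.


Simple payback period = initial cost / annual savings
Payback = 14270 / 1894
Payback = 7.53 years

7.53


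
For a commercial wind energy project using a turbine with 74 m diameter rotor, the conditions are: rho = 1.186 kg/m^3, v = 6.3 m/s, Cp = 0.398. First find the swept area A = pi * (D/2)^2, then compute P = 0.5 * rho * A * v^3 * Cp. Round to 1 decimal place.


Step 1 -- Compute swept area:
  A = pi * (D/2)^2 = pi * (74/2)^2 = 4300.84 m^2
Step 2 -- Apply wind power equation:
  P = 0.5 * rho * A * v^3 * Cp
  v^3 = 6.3^3 = 250.047
  P = 0.5 * 1.186 * 4300.84 * 250.047 * 0.398
  P = 253812.3 W

253812.3


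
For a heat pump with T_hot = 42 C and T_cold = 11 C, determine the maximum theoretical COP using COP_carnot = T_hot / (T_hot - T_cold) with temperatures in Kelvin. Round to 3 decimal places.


Convert to Kelvin:
  T_hot = 42 + 273.15 = 315.15 K
  T_cold = 11 + 273.15 = 284.15 K
Apply Carnot COP formula:
  COP = T_hot_K / (T_hot_K - T_cold_K) = 315.15 / 31.0
  COP = 10.166

10.166


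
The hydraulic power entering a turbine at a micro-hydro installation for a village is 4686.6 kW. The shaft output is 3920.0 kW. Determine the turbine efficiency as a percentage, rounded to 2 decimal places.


Turbine efficiency = (output power / input power) * 100
eta = (3920.0 / 4686.6) * 100
eta = 83.64%

83.64


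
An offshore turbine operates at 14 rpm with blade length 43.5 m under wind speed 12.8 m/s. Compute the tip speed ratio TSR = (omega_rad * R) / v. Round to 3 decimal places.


Convert rotational speed to rad/s:
  omega = 14 * 2 * pi / 60 = 1.4661 rad/s
Compute tip speed:
  v_tip = omega * R = 1.4661 * 43.5 = 63.774 m/s
Tip speed ratio:
  TSR = v_tip / v_wind = 63.774 / 12.8 = 4.982

4.982


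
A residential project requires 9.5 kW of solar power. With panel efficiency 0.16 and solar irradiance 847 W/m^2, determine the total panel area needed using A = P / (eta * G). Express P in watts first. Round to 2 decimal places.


Convert target power to watts: P = 9.5 * 1000 = 9500.0 W
Compute denominator: eta * G = 0.16 * 847 = 135.52
Required area A = P / (eta * G) = 9500.0 / 135.52
A = 70.10 m^2

70.10


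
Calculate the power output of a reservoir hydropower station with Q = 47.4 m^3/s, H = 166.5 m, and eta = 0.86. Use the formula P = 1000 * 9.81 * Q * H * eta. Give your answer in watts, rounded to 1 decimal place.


Apply the hydropower formula P = rho * g * Q * H * eta
rho * g = 1000 * 9.81 = 9810.0
P = 9810.0 * 47.4 * 166.5 * 0.86
P = 66582490.9 W

66582490.9


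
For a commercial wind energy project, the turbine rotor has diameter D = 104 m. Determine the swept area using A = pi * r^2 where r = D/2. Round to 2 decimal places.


Compute the rotor radius:
  r = D / 2 = 104 / 2 = 52.0 m
Calculate swept area:
  A = pi * r^2 = pi * 52.0^2
  A = 8494.87 m^2

8494.87


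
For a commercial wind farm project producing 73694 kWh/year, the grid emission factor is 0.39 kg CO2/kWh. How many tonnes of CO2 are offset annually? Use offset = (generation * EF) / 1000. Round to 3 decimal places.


CO2 offset in kg = generation * emission_factor
CO2 offset = 73694 * 0.39 = 28740.66 kg
Convert to tonnes:
  CO2 offset = 28740.66 / 1000 = 28.741 tonnes

28.741


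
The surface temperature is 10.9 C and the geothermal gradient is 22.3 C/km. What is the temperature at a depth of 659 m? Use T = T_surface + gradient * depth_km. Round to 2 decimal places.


Convert depth to km: 659 / 1000 = 0.659 km
Temperature increase = gradient * depth_km = 22.3 * 0.659 = 14.7 C
Temperature at depth = T_surface + delta_T = 10.9 + 14.7
T = 25.60 C

25.60


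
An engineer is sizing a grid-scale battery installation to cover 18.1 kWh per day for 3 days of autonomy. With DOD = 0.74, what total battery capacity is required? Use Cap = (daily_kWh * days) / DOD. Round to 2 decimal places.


Total energy needed = daily * days = 18.1 * 3 = 54.3 kWh
Account for depth of discharge:
  Cap = total_energy / DOD = 54.3 / 0.74
  Cap = 73.38 kWh

73.38


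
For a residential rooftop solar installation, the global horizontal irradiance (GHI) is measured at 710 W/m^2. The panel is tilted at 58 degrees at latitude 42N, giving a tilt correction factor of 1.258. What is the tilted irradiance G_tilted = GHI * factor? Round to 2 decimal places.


Identify the given values:
  GHI = 710 W/m^2, tilt correction factor = 1.258
Apply the formula G_tilted = GHI * factor:
  G_tilted = 710 * 1.258
  G_tilted = 893.18 W/m^2

893.18


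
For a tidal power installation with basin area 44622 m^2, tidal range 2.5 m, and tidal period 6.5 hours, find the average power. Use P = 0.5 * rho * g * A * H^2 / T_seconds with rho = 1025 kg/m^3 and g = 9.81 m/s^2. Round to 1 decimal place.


Convert period to seconds: T = 6.5 * 3600 = 23400.0 s
H^2 = 2.5^2 = 6.25
P = 0.5 * rho * g * A * H^2 / T
P = 0.5 * 1025 * 9.81 * 44622 * 6.25 / 23400.0
P = 59920.6 W

59920.6


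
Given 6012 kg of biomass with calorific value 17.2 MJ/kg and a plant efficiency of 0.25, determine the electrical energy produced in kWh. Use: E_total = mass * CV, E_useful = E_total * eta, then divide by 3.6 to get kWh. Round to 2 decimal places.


Total energy = mass * CV = 6012 * 17.2 = 103406.4 MJ
Useful energy = total * eta = 103406.4 * 0.25 = 25851.6 MJ
Convert to kWh: 25851.6 / 3.6
Useful energy = 7181.00 kWh

7181.00
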